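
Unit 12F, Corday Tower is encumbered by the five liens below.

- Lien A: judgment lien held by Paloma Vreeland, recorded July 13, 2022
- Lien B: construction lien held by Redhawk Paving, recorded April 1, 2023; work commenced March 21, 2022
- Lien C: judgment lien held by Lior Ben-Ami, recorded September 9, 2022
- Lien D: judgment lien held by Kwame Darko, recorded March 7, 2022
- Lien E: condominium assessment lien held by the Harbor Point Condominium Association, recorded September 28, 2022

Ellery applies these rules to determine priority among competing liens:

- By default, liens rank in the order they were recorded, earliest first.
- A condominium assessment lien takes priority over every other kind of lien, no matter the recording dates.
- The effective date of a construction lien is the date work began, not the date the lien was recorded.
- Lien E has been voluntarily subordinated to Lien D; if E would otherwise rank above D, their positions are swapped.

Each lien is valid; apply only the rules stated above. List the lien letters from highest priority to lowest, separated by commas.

Effective dates: B is treated as recorded March 21, 2022, the work-commencement date.
E, as a condominium assessment lien, has superpriority and ranks first.
Remaining liens by effective date: D (March 7, 2022), B (March 21, 2022), A (July 13, 2022), C (September 9, 2022).
Because E would otherwise rank above D, the subordination swaps them.

D, E, B, A, C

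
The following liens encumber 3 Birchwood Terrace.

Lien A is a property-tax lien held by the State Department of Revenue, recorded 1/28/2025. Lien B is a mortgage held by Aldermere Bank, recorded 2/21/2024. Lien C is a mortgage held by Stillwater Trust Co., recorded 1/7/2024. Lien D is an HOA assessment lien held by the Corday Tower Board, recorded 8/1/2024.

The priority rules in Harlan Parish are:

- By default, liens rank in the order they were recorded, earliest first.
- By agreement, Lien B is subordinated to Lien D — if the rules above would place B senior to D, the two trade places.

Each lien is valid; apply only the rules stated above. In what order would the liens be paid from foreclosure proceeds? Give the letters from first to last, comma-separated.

C, D, B, A

By effective date, earliest first: C (1/7/2024), B (2/21/2024), D (8/1/2024), A (1/28/2025).
Because B would otherwise rank above D, the subordination swaps them.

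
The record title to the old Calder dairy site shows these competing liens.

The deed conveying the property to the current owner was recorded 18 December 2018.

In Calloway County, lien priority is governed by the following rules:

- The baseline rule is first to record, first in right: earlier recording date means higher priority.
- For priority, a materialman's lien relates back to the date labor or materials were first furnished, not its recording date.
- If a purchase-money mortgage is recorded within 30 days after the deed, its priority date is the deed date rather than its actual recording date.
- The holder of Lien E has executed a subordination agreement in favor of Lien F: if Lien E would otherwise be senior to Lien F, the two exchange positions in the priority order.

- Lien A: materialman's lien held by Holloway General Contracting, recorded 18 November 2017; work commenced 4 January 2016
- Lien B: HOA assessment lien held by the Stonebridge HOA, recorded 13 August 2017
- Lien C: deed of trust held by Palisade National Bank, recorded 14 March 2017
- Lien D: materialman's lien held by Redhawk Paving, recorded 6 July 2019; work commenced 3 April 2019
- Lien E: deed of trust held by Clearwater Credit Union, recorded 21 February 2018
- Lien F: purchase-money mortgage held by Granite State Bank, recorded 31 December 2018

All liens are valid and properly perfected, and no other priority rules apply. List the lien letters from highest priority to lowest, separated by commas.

A, C, B, F, E, D

First, effective dates: A relates back to 4 January 2016 (work commenced); D's effective date is 3 April 2019, when work began; F relates back to the deed date 18 December 2018.
By effective date, earliest first: A (4 January 2016), C (14 March 2017), B (13 August 2017), E (21 February 2018), F (18 December 2018), D (3 April 2019).
E would otherwise be senior to F, so under the subordination agreement E and F exchange positions.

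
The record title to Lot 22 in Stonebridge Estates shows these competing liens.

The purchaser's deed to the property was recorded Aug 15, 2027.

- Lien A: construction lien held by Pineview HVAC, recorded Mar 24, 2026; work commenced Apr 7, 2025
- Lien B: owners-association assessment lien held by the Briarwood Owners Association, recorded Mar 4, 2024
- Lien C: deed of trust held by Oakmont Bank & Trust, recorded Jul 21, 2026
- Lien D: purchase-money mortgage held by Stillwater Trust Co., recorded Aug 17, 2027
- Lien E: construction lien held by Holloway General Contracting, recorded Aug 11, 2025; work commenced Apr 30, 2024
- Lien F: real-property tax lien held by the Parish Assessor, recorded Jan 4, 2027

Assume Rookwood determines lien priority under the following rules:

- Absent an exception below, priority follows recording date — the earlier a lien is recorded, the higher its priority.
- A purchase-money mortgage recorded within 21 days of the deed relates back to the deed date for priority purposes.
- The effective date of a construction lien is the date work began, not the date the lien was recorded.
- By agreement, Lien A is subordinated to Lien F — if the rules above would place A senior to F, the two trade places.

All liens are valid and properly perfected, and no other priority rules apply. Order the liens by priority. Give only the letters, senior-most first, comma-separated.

B, E, F, C, A, D

Effective dates: A relates back to Apr 7, 2025 (work commenced); D relates back to the deed date Aug 15, 2027; E's effective date is Apr 30, 2024, when work began.
Sorted by effective date: B (Mar 4, 2024), E (Apr 30, 2024), A (Apr 7, 2025), C (Jul 21, 2026), F (Jan 4, 2027), D (Aug 15, 2027).
A would otherwise be senior to F, so under the subordination agreement A and F exchange positions.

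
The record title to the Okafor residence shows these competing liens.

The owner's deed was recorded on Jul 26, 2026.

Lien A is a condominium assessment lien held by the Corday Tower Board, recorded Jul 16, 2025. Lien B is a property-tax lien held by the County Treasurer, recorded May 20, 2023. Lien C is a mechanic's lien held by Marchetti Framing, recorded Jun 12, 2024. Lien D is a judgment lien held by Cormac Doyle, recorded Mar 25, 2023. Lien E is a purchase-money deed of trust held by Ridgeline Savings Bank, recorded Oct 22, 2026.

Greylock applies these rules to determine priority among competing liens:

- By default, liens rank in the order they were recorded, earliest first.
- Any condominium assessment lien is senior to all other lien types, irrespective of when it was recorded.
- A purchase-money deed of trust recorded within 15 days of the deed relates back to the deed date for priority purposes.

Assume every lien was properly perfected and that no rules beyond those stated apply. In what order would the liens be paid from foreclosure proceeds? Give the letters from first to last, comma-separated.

A, D, B, C, E

Adjusting effective dates: E missed the 15-day window (88 days after the deed), so its recording date stands.
A, as a condominium assessment lien, has superpriority and ranks first.
Ordering the rest by effective date: D (Mar 25, 2023), B (May 20, 2023), C (Jun 12, 2024), E (Oct 22, 2026).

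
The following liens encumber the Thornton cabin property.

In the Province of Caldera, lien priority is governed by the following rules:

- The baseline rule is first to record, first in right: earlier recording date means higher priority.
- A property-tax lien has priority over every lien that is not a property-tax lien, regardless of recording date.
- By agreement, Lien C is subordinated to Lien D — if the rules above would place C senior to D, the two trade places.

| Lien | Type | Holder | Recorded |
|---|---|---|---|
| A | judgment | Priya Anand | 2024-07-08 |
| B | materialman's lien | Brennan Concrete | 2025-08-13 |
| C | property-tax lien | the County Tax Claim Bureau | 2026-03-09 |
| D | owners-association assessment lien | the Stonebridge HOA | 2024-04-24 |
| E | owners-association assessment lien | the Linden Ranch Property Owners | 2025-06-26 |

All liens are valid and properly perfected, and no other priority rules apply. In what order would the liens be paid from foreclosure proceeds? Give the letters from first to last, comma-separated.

As a property-tax lien, C is senior to every other lien.
The other liens, earliest effective date first: D (2024-04-24), A (2024-07-08), E (2025-06-26), B (2025-08-13).
The subordination applies — C was senior to D — so C and D swap.

D, C, A, E, B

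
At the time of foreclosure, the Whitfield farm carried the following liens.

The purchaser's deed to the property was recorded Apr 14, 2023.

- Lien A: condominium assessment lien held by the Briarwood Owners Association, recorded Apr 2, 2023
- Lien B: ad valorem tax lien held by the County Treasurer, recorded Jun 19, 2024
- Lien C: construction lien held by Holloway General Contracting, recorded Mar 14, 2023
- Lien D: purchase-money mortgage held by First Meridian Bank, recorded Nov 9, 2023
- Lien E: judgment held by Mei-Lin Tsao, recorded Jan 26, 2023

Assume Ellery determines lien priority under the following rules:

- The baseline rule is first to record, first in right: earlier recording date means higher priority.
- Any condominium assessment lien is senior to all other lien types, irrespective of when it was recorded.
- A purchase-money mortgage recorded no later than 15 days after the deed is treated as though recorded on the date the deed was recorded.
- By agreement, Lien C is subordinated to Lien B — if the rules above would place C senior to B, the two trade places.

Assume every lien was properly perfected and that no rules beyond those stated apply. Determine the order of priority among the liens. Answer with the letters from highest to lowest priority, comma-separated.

A, E, B, D, C

First, effective dates: D missed the 15-day window (209 days after the deed), so its recording date stands.
A, as a condominium assessment lien, has superpriority and ranks first.
Ordering the rest by effective date: E (Jan 26, 2023), C (Mar 14, 2023), D (Nov 9, 2023), B (Jun 19, 2024).
The subordination applies — C was senior to B — so C and B swap.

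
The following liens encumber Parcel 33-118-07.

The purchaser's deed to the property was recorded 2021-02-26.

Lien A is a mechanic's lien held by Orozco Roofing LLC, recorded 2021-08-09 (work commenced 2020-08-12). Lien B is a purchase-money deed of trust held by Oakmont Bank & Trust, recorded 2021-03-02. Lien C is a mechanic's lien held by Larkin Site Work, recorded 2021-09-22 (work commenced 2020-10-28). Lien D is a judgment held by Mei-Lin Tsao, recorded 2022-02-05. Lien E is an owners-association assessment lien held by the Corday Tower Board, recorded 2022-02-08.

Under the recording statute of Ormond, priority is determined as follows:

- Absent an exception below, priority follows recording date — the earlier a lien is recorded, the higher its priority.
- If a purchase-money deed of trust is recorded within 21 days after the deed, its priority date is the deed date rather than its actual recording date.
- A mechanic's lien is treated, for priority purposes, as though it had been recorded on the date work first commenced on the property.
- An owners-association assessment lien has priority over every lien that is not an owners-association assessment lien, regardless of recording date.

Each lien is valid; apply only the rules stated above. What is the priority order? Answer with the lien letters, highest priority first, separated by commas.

E, A, C, B, D

First, effective dates: A relates back to 2020-08-12 (work commenced); B was recorded within the 21-day window, so its effective date is the deed date 2021-02-26; C's effective date is 2020-10-28, when work began.
E is an owners-association assessment lien and takes priority over every other lien.
Remaining liens by effective date: A (2020-08-12), C (2020-10-28), B (2021-02-26), D (2022-02-05).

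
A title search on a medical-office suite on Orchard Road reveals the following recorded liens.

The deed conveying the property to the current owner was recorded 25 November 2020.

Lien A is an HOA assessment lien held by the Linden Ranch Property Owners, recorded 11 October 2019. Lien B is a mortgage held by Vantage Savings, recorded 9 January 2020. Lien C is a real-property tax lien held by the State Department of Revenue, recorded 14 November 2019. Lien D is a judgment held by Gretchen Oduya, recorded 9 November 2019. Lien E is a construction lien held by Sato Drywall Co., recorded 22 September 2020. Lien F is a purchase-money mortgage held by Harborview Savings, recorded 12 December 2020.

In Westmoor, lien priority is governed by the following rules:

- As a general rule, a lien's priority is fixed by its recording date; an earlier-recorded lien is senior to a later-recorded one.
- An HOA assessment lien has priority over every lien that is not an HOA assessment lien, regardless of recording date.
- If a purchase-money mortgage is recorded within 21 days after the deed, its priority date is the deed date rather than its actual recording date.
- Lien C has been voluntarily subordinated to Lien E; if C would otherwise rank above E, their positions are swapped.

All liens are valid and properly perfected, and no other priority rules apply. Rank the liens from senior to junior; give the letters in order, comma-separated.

Effective dates: F's effective date is the deed date, 25 November 2020.
As an HOA assessment lien, A is senior to every other lien.
The other liens, earliest effective date first: D (9 November 2019), C (14 November 2019), B (9 January 2020), E (22 September 2020), F (25 November 2020).
The subordination applies — C was senior to E — so C and E swap.

A, D, E, B, C, F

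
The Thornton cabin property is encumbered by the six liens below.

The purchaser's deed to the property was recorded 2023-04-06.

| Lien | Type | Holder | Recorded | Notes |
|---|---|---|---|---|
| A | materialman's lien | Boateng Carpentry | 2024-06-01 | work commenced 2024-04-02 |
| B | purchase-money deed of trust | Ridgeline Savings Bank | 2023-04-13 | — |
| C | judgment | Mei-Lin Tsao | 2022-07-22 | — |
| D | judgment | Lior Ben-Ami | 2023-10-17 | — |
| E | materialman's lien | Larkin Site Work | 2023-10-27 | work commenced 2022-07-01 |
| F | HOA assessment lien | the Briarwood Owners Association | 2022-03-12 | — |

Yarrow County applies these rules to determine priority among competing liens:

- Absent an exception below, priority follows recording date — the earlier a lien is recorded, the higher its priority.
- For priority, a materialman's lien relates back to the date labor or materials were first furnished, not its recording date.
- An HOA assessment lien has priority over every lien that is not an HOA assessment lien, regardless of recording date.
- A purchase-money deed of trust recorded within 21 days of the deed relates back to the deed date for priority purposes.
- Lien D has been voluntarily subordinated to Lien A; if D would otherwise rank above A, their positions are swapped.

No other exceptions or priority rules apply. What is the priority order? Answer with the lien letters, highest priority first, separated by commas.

F, E, C, B, A, D

Effective dates after the stated exceptions: A's effective date is 2024-04-02, when work began; B relates back to the deed date 2023-04-06; E relates back to 2022-07-01 (work commenced).
F is an HOA assessment lien, so it outranks all other liens regardless of date.
Remaining liens by effective date: E (2022-07-01), C (2022-07-22), B (2023-04-06), D (2023-10-17), A (2024-04-02).
Because D would otherwise rank above A, the subordination swaps them.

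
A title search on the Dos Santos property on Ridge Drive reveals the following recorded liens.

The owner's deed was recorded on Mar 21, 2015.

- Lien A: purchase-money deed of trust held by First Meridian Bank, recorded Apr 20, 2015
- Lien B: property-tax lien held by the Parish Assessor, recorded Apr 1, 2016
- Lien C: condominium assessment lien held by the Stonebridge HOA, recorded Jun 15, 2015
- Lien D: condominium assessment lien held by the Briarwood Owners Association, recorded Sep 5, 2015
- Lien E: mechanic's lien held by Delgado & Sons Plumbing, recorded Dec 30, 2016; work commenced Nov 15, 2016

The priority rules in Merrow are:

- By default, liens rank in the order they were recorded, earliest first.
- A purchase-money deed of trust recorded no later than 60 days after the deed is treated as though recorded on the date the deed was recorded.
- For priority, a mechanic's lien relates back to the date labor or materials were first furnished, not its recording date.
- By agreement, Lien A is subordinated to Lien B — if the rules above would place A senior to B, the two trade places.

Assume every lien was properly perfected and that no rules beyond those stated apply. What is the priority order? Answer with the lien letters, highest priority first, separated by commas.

B, C, D, A, E

Effective dates: A relates back to the deed date Mar 21, 2015; E relates back to Nov 15, 2016 (work commenced).
By effective date: A (Mar 21, 2015), C (Jun 15, 2015), D (Sep 5, 2015), B (Apr 1, 2016), E (Nov 15, 2016).
A is senior to B before the subordination, so the two trade places.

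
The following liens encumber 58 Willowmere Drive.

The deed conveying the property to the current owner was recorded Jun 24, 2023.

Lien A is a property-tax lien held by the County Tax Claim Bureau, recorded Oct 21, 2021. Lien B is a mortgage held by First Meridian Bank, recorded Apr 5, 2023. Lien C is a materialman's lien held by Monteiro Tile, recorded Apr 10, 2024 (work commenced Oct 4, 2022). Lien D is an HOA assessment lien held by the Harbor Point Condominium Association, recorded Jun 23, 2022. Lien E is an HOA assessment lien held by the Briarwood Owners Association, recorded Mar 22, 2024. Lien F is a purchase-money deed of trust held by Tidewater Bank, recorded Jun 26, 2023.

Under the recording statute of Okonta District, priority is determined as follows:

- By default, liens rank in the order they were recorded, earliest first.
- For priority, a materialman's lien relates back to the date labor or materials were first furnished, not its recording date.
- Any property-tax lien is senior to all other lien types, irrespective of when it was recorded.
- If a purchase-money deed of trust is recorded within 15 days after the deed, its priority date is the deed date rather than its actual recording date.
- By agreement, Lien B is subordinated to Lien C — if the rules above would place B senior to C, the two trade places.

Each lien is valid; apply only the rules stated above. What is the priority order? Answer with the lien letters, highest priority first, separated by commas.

A, D, C, B, F, E

First, effective dates: C's effective date is Oct 4, 2022, when work began; F relates back to the deed date Jun 24, 2023.
As a property-tax lien, A is senior to every other lien.
Remaining liens by effective date: D (Jun 23, 2022), C (Oct 4, 2022), B (Apr 5, 2023), F (Jun 24, 2023), E (Mar 22, 2024).
B already ranks below C; the subordination has no effect.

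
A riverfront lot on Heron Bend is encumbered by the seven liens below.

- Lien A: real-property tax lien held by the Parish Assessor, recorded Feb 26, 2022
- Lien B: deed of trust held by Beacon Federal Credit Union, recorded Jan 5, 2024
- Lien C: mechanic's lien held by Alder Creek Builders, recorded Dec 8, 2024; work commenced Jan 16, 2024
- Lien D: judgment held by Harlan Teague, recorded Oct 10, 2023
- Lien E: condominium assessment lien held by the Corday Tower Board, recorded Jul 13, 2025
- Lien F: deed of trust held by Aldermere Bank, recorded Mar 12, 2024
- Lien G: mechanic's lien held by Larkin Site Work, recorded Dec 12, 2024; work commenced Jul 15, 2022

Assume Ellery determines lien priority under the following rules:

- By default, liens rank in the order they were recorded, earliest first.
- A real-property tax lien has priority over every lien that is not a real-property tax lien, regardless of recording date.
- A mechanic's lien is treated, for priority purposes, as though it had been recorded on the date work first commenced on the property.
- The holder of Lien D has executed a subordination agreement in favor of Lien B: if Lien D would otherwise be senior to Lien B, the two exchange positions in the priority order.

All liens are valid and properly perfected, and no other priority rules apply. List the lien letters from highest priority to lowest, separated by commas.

A, G, B, D, C, F, E

Adjusting effective dates: C relates back to Jan 16, 2024 (work commenced); G is treated as recorded Jul 15, 2022, the work-commencement date.
A, as a real-property tax lien, has superpriority and ranks first.
Among the remaining liens, by effective date: G (Jul 15, 2022), D (Oct 10, 2023), B (Jan 5, 2024), C (Jan 16, 2024), F (Mar 12, 2024), E (Jul 13, 2025).
The subordination applies — D was senior to B — so D and B swap.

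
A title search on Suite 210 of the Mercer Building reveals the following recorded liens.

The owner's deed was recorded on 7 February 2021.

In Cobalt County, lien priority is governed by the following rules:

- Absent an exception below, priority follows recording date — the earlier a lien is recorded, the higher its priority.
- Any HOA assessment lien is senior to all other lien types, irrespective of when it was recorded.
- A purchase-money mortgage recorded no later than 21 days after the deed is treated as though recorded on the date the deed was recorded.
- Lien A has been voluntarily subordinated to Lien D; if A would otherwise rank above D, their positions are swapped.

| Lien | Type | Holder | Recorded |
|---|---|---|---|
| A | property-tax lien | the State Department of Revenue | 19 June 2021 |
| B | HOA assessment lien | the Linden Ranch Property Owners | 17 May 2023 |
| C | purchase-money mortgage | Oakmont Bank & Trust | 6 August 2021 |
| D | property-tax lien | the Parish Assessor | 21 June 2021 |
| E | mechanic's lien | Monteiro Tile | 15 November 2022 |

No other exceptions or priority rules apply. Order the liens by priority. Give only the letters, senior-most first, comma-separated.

Adjusting effective dates: C was recorded 180 days after the deed — beyond 21 days — so no relation-back applies.
B, as an HOA assessment lien, has superpriority and ranks first.
Ordering the rest by effective date: A (19 June 2021), D (21 June 2021), C (6 August 2021), E (15 November 2022).
The subordination applies — A was senior to D — so A and D swap.

B, D, A, C, E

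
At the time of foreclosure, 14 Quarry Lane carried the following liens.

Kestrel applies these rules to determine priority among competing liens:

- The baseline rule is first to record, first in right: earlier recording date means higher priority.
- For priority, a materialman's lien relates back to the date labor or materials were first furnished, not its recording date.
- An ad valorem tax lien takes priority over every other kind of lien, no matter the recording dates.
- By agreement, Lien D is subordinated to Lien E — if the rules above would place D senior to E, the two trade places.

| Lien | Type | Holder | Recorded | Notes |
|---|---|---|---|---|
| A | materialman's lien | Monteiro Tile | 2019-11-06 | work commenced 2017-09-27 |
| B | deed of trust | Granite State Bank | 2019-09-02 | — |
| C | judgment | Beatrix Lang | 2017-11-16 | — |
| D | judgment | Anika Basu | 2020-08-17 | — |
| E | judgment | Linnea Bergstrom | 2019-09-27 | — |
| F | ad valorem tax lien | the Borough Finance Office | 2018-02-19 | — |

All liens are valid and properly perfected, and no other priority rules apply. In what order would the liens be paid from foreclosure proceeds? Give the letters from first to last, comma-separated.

Adjusting effective dates: A is treated as recorded 2017-09-27, the work-commencement date.
F, as an ad valorem tax lien, has superpriority and ranks first.
Remaining liens by effective date: A (2017-09-27), C (2017-11-16), B (2019-09-02), E (2019-09-27), D (2020-08-17).
D already ranks below E; the subordination has no effect.

F, A, C, B, E, D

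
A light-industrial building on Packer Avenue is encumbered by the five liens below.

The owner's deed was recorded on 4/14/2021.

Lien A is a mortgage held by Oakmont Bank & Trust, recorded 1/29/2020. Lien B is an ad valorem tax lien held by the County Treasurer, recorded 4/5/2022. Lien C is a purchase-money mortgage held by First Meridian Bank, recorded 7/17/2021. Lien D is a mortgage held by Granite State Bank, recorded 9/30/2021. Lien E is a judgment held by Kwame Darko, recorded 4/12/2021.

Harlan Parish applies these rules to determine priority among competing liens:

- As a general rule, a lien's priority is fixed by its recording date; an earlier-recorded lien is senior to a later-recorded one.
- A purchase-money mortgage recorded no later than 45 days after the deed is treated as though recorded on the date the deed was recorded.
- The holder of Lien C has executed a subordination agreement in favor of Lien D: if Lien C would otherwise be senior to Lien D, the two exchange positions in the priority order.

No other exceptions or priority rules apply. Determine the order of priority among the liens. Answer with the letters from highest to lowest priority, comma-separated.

A, E, D, C, B

Effective dates after the stated exceptions: C missed the 45-day window (94 days after the deed), so its recording date stands.
By effective date: A (1/29/2020), E (4/12/2021), C (7/17/2021), D (9/30/2021), B (4/5/2022).
C is senior to D before the subordination, so the two trade places.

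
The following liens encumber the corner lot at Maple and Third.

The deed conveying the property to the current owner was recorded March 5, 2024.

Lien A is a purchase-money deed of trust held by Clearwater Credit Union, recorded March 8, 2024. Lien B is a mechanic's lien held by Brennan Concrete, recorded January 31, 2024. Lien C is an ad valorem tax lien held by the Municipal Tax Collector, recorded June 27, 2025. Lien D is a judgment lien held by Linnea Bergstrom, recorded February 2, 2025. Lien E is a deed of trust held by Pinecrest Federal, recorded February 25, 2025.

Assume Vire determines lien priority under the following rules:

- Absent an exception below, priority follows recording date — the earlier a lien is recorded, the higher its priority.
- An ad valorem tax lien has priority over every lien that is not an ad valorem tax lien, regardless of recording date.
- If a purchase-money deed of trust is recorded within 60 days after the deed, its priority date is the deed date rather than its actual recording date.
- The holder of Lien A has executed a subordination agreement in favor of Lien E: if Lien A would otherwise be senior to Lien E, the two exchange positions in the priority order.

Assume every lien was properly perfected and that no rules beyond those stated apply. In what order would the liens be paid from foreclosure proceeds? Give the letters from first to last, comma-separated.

Adjusting effective dates: A was recorded within the 60-day window, so its effective date is the deed date March 5, 2024.
C is an ad valorem tax lien, so it outranks all other liens regardless of date.
The other liens, earliest effective date first: B (January 31, 2024), A (March 5, 2024), D (February 2, 2025), E (February 25, 2025).
A would otherwise be senior to E, so under the subordination agreement A and E exchange positions.

C, B, E, D, A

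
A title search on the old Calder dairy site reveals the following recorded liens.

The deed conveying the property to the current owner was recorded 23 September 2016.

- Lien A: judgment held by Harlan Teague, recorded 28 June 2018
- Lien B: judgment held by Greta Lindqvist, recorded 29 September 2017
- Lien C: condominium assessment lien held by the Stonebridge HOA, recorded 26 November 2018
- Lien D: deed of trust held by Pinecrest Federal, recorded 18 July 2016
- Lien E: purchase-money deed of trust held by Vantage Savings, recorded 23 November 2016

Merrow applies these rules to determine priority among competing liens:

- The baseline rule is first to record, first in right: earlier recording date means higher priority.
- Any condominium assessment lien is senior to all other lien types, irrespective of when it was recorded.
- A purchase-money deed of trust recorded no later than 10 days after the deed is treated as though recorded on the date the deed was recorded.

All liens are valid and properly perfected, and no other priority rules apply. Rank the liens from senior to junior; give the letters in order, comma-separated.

First, effective dates: E missed the 10-day window (61 days after the deed), so its recording date stands.
C is a condominium assessment lien and takes priority over every other lien.
Ordering the rest by effective date: D (18 July 2016), E (23 November 2016), B (29 September 2017), A (28 June 2018).

C, D, E, B, A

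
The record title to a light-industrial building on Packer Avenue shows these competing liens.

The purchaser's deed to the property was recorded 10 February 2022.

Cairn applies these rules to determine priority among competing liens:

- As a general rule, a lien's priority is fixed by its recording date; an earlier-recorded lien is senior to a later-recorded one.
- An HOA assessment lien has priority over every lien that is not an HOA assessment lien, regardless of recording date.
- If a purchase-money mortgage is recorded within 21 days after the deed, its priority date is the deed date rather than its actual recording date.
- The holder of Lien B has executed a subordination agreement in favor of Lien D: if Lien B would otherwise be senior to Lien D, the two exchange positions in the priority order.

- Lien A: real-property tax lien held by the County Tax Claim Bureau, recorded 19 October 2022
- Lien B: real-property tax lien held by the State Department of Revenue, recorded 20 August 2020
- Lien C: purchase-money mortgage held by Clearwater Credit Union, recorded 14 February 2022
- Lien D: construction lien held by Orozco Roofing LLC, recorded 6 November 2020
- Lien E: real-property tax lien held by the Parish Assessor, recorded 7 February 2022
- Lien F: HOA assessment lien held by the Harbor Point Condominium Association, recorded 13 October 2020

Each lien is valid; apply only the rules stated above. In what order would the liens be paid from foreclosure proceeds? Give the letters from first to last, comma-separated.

F, D, B, E, C, A

Effective dates: C was recorded within the 21-day window, so its effective date is the deed date 10 February 2022.
F is an HOA assessment lien, so it outranks all other liens regardless of date.
Remaining liens by effective date: B (20 August 2020), D (6 November 2020), E (7 February 2022), C (10 February 2022), A (19 October 2022).
B would otherwise be senior to D, so under the subordination agreement B and D exchange positions.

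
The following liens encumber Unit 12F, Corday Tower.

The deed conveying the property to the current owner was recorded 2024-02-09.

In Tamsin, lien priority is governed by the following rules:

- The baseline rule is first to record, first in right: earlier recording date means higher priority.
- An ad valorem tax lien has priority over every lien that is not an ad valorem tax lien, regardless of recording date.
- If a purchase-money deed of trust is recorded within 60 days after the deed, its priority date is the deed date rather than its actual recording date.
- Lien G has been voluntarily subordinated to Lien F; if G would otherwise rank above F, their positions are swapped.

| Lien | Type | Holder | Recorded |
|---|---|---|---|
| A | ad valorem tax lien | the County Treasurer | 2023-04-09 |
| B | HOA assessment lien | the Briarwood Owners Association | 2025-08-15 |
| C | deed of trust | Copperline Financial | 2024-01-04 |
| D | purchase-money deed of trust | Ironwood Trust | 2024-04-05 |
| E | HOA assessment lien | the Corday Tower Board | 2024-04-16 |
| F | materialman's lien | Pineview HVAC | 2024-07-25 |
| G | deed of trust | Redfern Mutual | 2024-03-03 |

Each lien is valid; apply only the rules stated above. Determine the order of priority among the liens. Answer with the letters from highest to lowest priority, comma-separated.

A, C, D, F, E, G, B

First, effective dates: D was recorded within the 60-day window, so its effective date is the deed date 2024-02-09.
A is an ad valorem tax lien and takes priority over every other lien.
Among the remaining liens, by effective date: C (2024-01-04), D (2024-02-09), G (2024-03-03), E (2024-04-16), F (2024-07-25), B (2025-08-15).
The subordination applies — G was senior to F — so G and F swap.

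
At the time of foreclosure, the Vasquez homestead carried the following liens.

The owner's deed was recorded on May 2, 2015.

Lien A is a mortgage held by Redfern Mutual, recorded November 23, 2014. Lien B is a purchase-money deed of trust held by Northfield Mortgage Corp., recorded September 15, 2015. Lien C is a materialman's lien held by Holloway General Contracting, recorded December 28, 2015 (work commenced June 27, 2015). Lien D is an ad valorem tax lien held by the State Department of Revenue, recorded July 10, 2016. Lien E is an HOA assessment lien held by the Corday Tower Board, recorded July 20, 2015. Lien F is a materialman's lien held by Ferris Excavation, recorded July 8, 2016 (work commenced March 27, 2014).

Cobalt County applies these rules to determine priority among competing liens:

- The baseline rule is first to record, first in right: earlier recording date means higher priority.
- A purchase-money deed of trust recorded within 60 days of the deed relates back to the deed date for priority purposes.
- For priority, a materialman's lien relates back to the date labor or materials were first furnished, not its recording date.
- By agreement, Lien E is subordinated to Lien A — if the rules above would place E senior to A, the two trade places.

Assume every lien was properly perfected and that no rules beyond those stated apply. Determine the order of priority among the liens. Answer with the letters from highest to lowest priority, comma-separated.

Adjusting effective dates: B was recorded 136 days after the deed — beyond 60 days — so no relation-back applies; C's effective date is June 27, 2015, when work began; F is treated as recorded March 27, 2014, the work-commencement date.
By effective date, earliest first: F (March 27, 2014), A (November 23, 2014), C (June 27, 2015), E (July 20, 2015), B (September 15, 2015), D (July 10, 2016).
E already ranks below A; the subordination has no effect.

F, A, C, E, B, D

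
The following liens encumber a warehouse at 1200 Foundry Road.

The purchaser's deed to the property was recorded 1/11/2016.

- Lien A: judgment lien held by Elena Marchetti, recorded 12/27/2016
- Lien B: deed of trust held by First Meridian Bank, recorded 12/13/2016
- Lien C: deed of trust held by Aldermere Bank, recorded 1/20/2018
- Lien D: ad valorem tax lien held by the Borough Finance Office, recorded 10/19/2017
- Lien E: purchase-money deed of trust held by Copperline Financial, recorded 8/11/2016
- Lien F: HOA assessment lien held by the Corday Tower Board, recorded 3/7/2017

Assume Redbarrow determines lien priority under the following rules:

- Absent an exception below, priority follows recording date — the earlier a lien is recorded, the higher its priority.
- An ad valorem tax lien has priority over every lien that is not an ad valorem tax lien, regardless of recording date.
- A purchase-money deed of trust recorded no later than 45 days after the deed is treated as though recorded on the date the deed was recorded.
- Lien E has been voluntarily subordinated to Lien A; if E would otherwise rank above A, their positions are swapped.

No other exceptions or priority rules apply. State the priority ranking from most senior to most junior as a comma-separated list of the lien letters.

First, effective dates: E missed the 45-day window (213 days after the deed), so its recording date stands.
As an ad valorem tax lien, D is senior to every other lien.
Among the remaining liens, by effective date: E (8/11/2016), B (12/13/2016), A (12/27/2016), F (3/7/2017), C (1/20/2018).
E is senior to A before the subordination, so the two trade places.

D, A, B, E, F, C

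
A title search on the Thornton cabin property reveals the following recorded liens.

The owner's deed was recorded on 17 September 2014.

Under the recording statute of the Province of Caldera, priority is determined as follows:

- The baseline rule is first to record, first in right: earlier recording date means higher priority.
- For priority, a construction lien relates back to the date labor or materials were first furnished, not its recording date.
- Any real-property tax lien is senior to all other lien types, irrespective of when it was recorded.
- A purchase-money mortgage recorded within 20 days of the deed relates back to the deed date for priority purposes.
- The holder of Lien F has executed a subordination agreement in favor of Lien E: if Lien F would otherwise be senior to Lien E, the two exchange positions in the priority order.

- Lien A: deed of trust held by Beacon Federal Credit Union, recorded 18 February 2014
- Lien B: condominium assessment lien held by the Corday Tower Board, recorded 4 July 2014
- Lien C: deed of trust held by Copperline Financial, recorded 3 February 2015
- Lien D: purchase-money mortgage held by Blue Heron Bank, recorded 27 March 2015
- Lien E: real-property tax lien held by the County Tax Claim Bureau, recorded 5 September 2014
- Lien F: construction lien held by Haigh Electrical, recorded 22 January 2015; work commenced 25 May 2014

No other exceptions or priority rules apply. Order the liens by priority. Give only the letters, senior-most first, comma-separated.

Adjusting effective dates: D missed the 20-day window (191 days after the deed), so its recording date stands; F is treated as recorded 25 May 2014, the work-commencement date.
As a real-property tax lien, E is senior to every other lien.
The other liens, earliest effective date first: A (18 February 2014), F (25 May 2014), B (4 July 2014), C (3 February 2015), D (27 March 2015).
Since F is not senior to E, the subordination leaves the order unchanged.

E, A, F, B, C, D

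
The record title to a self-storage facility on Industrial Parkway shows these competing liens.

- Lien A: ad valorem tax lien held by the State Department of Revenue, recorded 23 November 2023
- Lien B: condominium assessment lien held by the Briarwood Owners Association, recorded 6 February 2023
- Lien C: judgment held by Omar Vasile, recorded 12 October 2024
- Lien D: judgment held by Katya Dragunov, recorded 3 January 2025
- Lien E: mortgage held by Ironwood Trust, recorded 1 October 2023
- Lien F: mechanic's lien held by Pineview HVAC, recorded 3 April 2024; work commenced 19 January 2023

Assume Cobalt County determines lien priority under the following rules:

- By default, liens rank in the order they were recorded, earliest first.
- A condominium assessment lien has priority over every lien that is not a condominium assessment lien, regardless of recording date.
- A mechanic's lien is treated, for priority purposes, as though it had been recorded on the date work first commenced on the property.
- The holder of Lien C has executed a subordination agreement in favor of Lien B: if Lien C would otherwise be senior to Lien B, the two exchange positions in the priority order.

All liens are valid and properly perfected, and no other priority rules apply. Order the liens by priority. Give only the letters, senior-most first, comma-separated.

B, F, E, A, C, D

Adjusting effective dates: F is treated as recorded 19 January 2023, the work-commencement date.
B, as a condominium assessment lien, has superpriority and ranks first.
Ordering the rest by effective date: F (19 January 2023), E (1 October 2023), A (23 November 2023), C (12 October 2024), D (3 January 2025).
C is already junior to B, so the subordination agreement changes nothing.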